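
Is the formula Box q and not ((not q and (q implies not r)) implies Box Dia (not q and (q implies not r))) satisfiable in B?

1. Box q and not ((not q and (q implies not r)) implies Box Dia (not q and (q implies not r))), w0
2. Box q, w0   [and-rule on 1]
3. not ((not q and (q implies not r)) implies Box Dia (not q and (q implies not r))), w0   [and-rule on 1]
4. not q and (q implies not r), w0   [neg-implies-rule on 3]
5. not Box Dia (not q and (q implies not r)), w0   [neg-implies-rule on 3]
6. not q, w0   [and-rule on 4]
7. q implies not r, w0   [and-rule on 4]
8. q, w0   [Box-rule on 2 via w0Rw0]
Accessibility: w0Rw0
Branch closes: q and not q both at w0.
Every branch closes; the branch above is one of them.

No, unsatisfiable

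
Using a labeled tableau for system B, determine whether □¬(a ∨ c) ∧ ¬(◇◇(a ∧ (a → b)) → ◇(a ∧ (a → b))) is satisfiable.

1. □¬(a ∨ c) ∧ ¬(◇◇(a ∧ (a → b)) → ◇(a ∧ (a → b))), u
2. □¬(a ∨ c), u
3. ¬(◇◇(a ∧ (a → b)) → ◇(a ∧ (a → b))), u
4. ◇◇(a ∧ (a → b)), u
5. ¬◇(a ∧ (a → b)), u
6. ¬(a ∨ c), u
7. ¬a, u
8. ¬c, u
9. ¬(a ∧ (a → b)), u
10. ◇(a ∧ (a → b)), v
11. ¬(a ∨ c), v
12. ¬a, v
13. ¬c, v
14. ¬(a ∧ (a → b)), v
15. a ∧ (a → b), w
16. a, w
17. a → b, w
18. b, w
Accessibility: uRu, uRv, vRu, vRv, vRw, wRv, wRw

Satisfiable (open branch found)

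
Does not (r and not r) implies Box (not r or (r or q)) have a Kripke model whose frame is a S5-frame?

1. not (r and not r) implies Box (not r or (r or q)), w0
2. Box (not r or (r or q)), w0
3. not r or (r or q), w0
4. r or q, w0
5. q, w0
Accessibility: w0Rw0

Satisfiable (open branch found)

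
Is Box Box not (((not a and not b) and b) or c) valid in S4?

Tableau for the negation not Box Box not (((not a and not b) and b) or c):
1. not Box Box not (((not a and not b) and b) or c), w0
2. not Box not (((not a and not b) and b) or c), w1
3. ((not a and not b) and b) or c, w2
4. c, w2
Accessibility: w0Rw0, w0Rw1, w0Rw2, w1Rw1, w1Rw2, w2Rw2
The negation has an open branch (countermodel exists).

No, not valid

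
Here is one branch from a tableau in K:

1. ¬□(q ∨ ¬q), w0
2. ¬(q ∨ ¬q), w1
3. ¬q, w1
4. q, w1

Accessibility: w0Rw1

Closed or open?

Both q and ¬q appear at w1.

Yes, closed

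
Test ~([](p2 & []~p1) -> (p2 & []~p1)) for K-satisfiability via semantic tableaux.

1. ~([](p2 & []~p1) -> (p2 & []~p1)), w0
2. [](p2 & []~p1), w0
3. ~(p2 & []~p1), w0
4. ~[]~p1, w0
5. p1, w1
6. p2 & []~p1, w1
7. p2, w1
8. []~p1, w1
Accessibility: w0Rw1

Yes, satisfiable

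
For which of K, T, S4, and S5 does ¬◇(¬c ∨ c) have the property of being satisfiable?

K-tableau for the formula:
1. ¬◇(¬c ∨ c), u
Complete open branch: satisfiable in K.
T-tableau for the formula:
1. ¬◇(¬c ∨ c), u
2. ¬(¬c ∨ c), u
3. c, u
4. ¬c, u
Accessibility: uRu
Branch closes: c and ¬c both at u.
Every branch closes (one shown): unsatisfiable in T, hence also in S4, S5 (every S4/S5-frame is a T-frame).

K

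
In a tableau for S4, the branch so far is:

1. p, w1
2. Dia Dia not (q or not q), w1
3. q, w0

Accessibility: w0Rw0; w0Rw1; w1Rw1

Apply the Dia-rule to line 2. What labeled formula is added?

a fresh world w2 with w1Rw2, and Dia not (q or not q) at w2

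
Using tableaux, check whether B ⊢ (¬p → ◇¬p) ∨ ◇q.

Tableau for the negation ¬((¬p → ◇¬p) ∨ ◇q):
1. ¬((¬p → ◇¬p) ∨ ◇q), 0
2. ¬(¬p → ◇¬p), 0
3. ¬◇q, 0
4. ¬p, 0
5. ¬◇¬p, 0
6. ¬q, 0
7. p, 0
Accessibility: 0R0
Branch closes: p and ¬p both at 0.
All branches of the negation close; one closing branch shown above.

Valid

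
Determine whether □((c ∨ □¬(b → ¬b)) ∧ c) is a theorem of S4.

Tableau for the negation ¬□((c ∨ □¬(b → ¬b)) ∧ c):
1. ¬□((c ∨ □¬(b → ¬b)) ∧ c), u
2. ¬((c ∨ □¬(b → ¬b)) ∧ c), v
3. ¬c, v
Accessibility: uRu, uRv, vRv
The negation has an open branch (countermodel exists).

Invalid (countermodel exists)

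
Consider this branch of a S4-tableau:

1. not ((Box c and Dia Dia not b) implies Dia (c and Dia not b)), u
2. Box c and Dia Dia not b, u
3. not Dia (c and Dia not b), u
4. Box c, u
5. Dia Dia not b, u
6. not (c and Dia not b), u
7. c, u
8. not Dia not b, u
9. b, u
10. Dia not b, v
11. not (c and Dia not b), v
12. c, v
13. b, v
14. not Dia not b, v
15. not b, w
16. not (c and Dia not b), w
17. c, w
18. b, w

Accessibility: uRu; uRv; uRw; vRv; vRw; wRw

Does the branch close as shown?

Both b and not b appear at w.

Closed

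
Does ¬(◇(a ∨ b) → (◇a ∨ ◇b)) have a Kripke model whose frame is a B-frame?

1. ¬(◇(a ∨ b) → (◇a ∨ ◇b)), u
2. ◇(a ∨ b), u   [¬→-rule on 1]
3. ¬(◇a ∨ ◇b), u   [¬→-rule on 1]
4. ¬◇a, u   [¬∨-rule on 3]
5. ¬◇b, u   [¬∨-rule on 3]
6. ¬a, u   [¬◇-rule on 4 via uRu]
7. ¬b, u   [¬◇-rule on 5 via uRu]
8. a ∨ b, v   [◇-rule on 2: fresh world v, uRv]
9. ¬a, v   [¬◇-rule on 4 via uRv]
10. ¬b, v   [¬◇-rule on 5 via uRv]
11. b, v   [∨-rule on 8 (branches; this branch)]
Accessibility: uRu, uRv, vRu, vRv
Branch closes: b and ¬b both at v.
All branches of the tableau close; one closing branch shown above.

Unsatisfiable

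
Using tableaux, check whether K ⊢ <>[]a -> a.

Tableau for the negation ~(<>[]a -> a):
1. ~(<>[]a -> a), u
2. <>[]a, u   [~->-rule on 1]
3. ~a, u   [~->-rule on 1]
4. []a, v   [<>-rule on 2: fresh world v, uRv]
Accessibility: uRv
The negation has an open branch (countermodel exists).

No, not valid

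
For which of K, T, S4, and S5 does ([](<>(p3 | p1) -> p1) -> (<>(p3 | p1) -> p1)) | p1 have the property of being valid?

K-tableau for the negation ~(([](<>(p3 | p1) -> p1) -> (<>(p3 | p1) -> p1)) | p1):
1. ~(([](<>(p3 | p1) -> p1) -> (<>(p3 | p1) -> p1)) | p1), 0
2. ~([](<>(p3 | p1) -> p1) -> (<>(p3 | p1) -> p1)), 0
3. ~p1, 0
4. [](<>(p3 | p1) -> p1), 0
5. ~(<>(p3 | p1) -> p1), 0
6. <>(p3 | p1), 0
7. p3 | p1, 1
8. <>(p3 | p1) -> p1, 1
9. p1, 1
Accessibility: 0R1
Complete open branch: countermodel on a K-frame, so not valid in K.
T-tableau for the negation ~(([](<>(p3 | p1) -> p1) -> (<>(p3 | p1) -> p1)) | p1):
1. ~(([](<>(p3 | p1) -> p1) -> (<>(p3 | p1) -> p1)) | p1), 0
2. ~([](<>(p3 | p1) -> p1) -> (<>(p3 | p1) -> p1)), 0
3. ~p1, 0
4. [](<>(p3 | p1) -> p1), 0
5. ~(<>(p3 | p1) -> p1), 0
6. <>(p3 | p1), 0
7. <>(p3 | p1) -> p1, 0
8. ~<>(p3 | p1), 0
9. ~(p3 | p1), 0
10. ~p3, 0
11. p3 | p1, 1
12. <>(p3 | p1) -> p1, 1
13. ~(p3 | p1), 1
14. ~p3, 1
15. ~p1, 1
16. p1, 1
Accessibility: 0R0, 0R1, 1R1
Branch closes: p1 and ~p1 both at 1.
Every branch closes (one shown): valid in T, hence also in S4, S5 (every theorem of T is a theorem of S4 and S5).

T, S4, S5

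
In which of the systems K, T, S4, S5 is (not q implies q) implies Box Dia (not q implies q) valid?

S5-tableau for the negation not ((not q implies q) implies Box Dia (not q implies q)):
1. not ((not q implies q) implies Box Dia (not q implies q)), w0
2. not q implies q, w0
3. not Box Dia (not q implies q), w0
4. q, w0
5. not Dia (not q implies q), w1
6. not (not q implies q), w0
7. not q, w0
Accessibility: w0Rw0, w0Rw1, w1Rw0, w1Rw1
Branch closes: q and not q both at w0.
Every branch closes (one shown): valid in S5.
S4-tableau for the negation not ((not q implies q) implies Box Dia (not q implies q)):
1. not ((not q implies q) implies Box Dia (not q implies q)), w0
2. not q implies q, w0
3. not Box Dia (not q implies q), w0
4. q, w0
5. not Dia (not q implies q), w1
6. not (not q implies q), w1
7. not q, w1
Accessibility: w0Rw0, w0Rw1, w1Rw1
Complete open branch: countermodel on an S4-frame, so not valid in S4, nor in K, T (the same frame is also a K-frame and a T-frame).

S5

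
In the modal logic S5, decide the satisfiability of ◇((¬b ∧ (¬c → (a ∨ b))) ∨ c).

1. ◇((¬b ∧ (¬c → (a ∨ b))) ∨ c), w0
2. (¬b ∧ (¬c → (a ∨ b))) ∨ c, w1
3. c, w1
Accessibility: w0Rw0, w0Rw1, w1Rw0, w1Rw1

Satisfiable (open branch found)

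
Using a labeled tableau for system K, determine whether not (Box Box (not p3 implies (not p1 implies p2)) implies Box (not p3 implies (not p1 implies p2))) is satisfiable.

1. not (Box Box (not p3 implies (not p1 implies p2)) implies Box (not p3 implies (not p1 implies p2))), 0
2. Box Box (not p3 implies (not p1 implies p2)), 0   [neg-implies-rule on 1]
3. not Box (not p3 implies (not p1 implies p2)), 0   [neg-implies-rule on 1]
4. not (not p3 implies (not p1 implies p2)), 1   [neg-Box-rule on 3: fresh world 1, 0R1]
5. not p3, 1   [neg-implies-rule on 4]
6. not (not p1 implies p2), 1   [neg-implies-rule on 4]
7. not p1, 1   [neg-implies-rule on 6]
8. not p2, 1   [neg-implies-rule on 6]
9. Box (not p3 implies (not p1 implies p2)), 1   [Box-rule on 2 via 0R1]
Accessibility: 0R1

Satisfiable (open branch found)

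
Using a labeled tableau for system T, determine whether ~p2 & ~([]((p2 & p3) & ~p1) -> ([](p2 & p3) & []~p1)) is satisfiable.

1. ~p2 & ~([]((p2 & p3) & ~p1) -> ([](p2 & p3) & []~p1)), w0
2. ~p2, w0
3. ~([]((p2 & p3) & ~p1) -> ([](p2 & p3) & []~p1)), w0
4. []((p2 & p3) & ~p1), w0
5. ~([](p2 & p3) & []~p1), w0
6. (p2 & p3) & ~p1, w0
7. p2 & p3, w0
8. ~p1, w0
9. p2, w0
10. p3, w0
Accessibility: w0Rw0
Branch closes: p2 and ~p2 both at w0.
(One branch shown.) All branches close.

No, unsatisfiable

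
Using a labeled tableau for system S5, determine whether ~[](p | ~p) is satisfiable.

Unsatisfiable (every branch closes)

1. ~[](p | ~p), u
2. ~(p | ~p), v   [~[]-rule on 1: fresh world v, uRv]
3. ~p, v   [~|-rule on 2]
4. p, v   [~|-rule on 2]
Accessibility: uRu, uRv, vRu, vRv
Branch closes: p and ~p both at v.
Every branch closes; the branch above is one of them.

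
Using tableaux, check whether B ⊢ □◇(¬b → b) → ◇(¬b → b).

Tableau for the negation ¬(□◇(¬b → b) → ◇(¬b → b)):
1. ¬(□◇(¬b → b) → ◇(¬b → b)), 0
2. □◇(¬b → b), 0
3. ¬◇(¬b → b), 0
4. ◇(¬b → b), 0
5. ¬(¬b → b), 0
6. ¬b, 0
7. ¬b → b, 1
8. ◇(¬b → b), 1
9. ¬(¬b → b), 1
10. ¬b, 1
11. b, 1
Accessibility: 0R0, 0R1, 1R0, 1R1
Branch closes: b and ¬b both at 1.
All branches of the negation close; one closing branch shown above.

Yes, valid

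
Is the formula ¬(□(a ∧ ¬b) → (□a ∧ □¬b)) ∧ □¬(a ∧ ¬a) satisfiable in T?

1. ¬(□(a ∧ ¬b) → (□a ∧ □¬b)) ∧ □¬(a ∧ ¬a), u
2. ¬(□(a ∧ ¬b) → (□a ∧ □¬b)), u   [∧-rule on 1]
3. □¬(a ∧ ¬a), u   [∧-rule on 1]
4. □(a ∧ ¬b), u   [¬→-rule on 2]
5. ¬(□a ∧ □¬b), u   [¬→-rule on 2]
6. ¬(a ∧ ¬a), u   [□-rule on 3 via uRu]
7. a ∧ ¬b, u   [□-rule on 4 via uRu]
8. a, u   [∧-rule on 7]
9. ¬b, u   [∧-rule on 7]
10. ¬□¬b, u   [¬∧-rule on 5 (branches; this branch)]
11. b, v   [¬□-rule on 10: fresh world v, uRv]
12. ¬(a ∧ ¬a), v   [□-rule on 3 via uRv]
13. a ∧ ¬b, v   [□-rule on 4 via uRv]
14. a, v   [∧-rule on 13]
15. ¬b, v   [∧-rule on 13]
Accessibility: uRu, uRv, vRv
Branch closes: b and ¬b both at v.
(One branch shown.) All branches close.

Unsatisfiable (every branch closes)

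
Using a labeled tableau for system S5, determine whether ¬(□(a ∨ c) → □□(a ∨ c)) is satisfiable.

1. ¬(□(a ∨ c) → □□(a ∨ c)), w0
2. □(a ∨ c), w0
3. ¬□□(a ∨ c), w0
4. a ∨ c, w0
5. c, w0
6. ¬□(a ∨ c), w1
7. a ∨ c, w1
8. c, w1
9. ¬(a ∨ c), w2
10. ¬a, w2
11. ¬c, w2
12. a ∨ c, w2
13. c, w2
Accessibility: w0Rw0, w0Rw1, w0Rw2, w1Rw0, w1Rw1, w1Rw2, w2Rw0, w2Rw1, w2Rw2
Branch closes: c and ¬c both at w2.
(One branch shown.) All branches close.

Unsatisfiable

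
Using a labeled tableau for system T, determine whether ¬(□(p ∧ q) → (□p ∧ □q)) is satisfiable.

1. ¬(□(p ∧ q) → (□p ∧ □q)), u
2. □(p ∧ q), u
3. ¬(□p ∧ □q), u
4. p ∧ q, u
5. p, u
6. q, u
7. ¬□q, u
8. ¬q, v
9. p ∧ q, v
10. p, v
11. q, v
Accessibility: uRu, uRv, vRv
Branch closes: q and ¬q both at v.
(One branch shown.) All branches close.

Unsatisfiable (every branch closes)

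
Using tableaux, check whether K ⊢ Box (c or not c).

Valid

Tableau for the negation not Box (c or not c):
1. not Box (c or not c), u
2. not (c or not c), v
3. not c, v
4. c, v
Accessibility: uRv
Branch closes: c and not c both at v.
Every branch of the negation's tableau closes; the branch above is one of them.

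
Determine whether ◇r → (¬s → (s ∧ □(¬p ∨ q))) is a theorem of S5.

No, not valid

Tableau for the negation ¬(◇r → (¬s → (s ∧ □(¬p ∨ q)))):
1. ¬(◇r → (¬s → (s ∧ □(¬p ∨ q)))), w0
2. ◇r, w0
3. ¬(¬s → (s ∧ □(¬p ∨ q))), w0
4. ¬s, w0
5. ¬(s ∧ □(¬p ∨ q)), w0
6. ¬□(¬p ∨ q), w0
7. r, w1
8. ¬(¬p ∨ q), w2
9. p, w2
10. ¬q, w2
Accessibility: w0Rw0, w0Rw1, w0Rw2, w1Rw0, w1Rw1, w1Rw2, w2Rw0, w2Rw1, w2Rw2
The negation has an open branch (countermodel exists).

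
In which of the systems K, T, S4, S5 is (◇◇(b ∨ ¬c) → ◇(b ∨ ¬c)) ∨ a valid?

S4, S5

T-tableau for the negation ¬((◇◇(b ∨ ¬c) → ◇(b ∨ ¬c)) ∨ a):
1. ¬((◇◇(b ∨ ¬c) → ◇(b ∨ ¬c)) ∨ a), u
2. ¬(◇◇(b ∨ ¬c) → ◇(b ∨ ¬c)), u
3. ¬a, u
4. ◇◇(b ∨ ¬c), u
5. ¬◇(b ∨ ¬c), u
6. ¬(b ∨ ¬c), u
7. ¬b, u
8. c, u
9. ◇(b ∨ ¬c), v
10. ¬(b ∨ ¬c), v
11. ¬b, v
12. c, v
13. b ∨ ¬c, w
14. ¬c, w
Accessibility: uRu, uRv, vRv, vRw, wRw
Complete open branch: countermodel on a T-frame, so not valid in T, nor in K (the same frame is also a K-frame).
S4-tableau for the negation ¬((◇◇(b ∨ ¬c) → ◇(b ∨ ¬c)) ∨ a):
1. ¬((◇◇(b ∨ ¬c) → ◇(b ∨ ¬c)) ∨ a), u
2. ¬(◇◇(b ∨ ¬c) → ◇(b ∨ ¬c)), u
3. ¬a, u
4. ◇◇(b ∨ ¬c), u
5. ¬◇(b ∨ ¬c), u
6. ¬(b ∨ ¬c), u
7. ¬b, u
8. c, u
9. ◇(b ∨ ¬c), v
10. ¬(b ∨ ¬c), v
11. ¬b, v
12. c, v
13. b ∨ ¬c, w
14. ¬(b ∨ ¬c), w
15. ¬b, w
16. c, w
17. ¬c, w
Accessibility: uRu, uRv, uRw, vRv, vRw, wRw
Branch closes: c and ¬c both at w.
Every branch closes (one shown): valid in S4, hence also in S5 (every theorem of S4 is a theorem of S5).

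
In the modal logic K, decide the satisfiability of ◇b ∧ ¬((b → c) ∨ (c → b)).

Unsatisfiable

1. ◇b ∧ ¬((b → c) ∨ (c → b)), u
2. ◇b, u
3. ¬((b → c) ∨ (c → b)), u
4. ¬(b → c), u
5. ¬(c → b), u
6. b, u
7. ¬c, u
8. c, u
9. ¬b, u
Branch closes: c and ¬c both at u.
Every branch closes; the branch above is one of them.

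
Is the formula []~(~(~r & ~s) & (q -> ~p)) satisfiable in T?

1. []~(~(~r & ~s) & (q -> ~p)), u
2. ~(~(~r & ~s) & (q -> ~p)), u
3. ~(q -> ~p), u
4. q, u
5. p, u
Accessibility: uRu

Yes, satisfiable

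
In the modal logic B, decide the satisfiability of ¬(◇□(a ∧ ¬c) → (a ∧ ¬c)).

Unsatisfiable

1. ¬(◇□(a ∧ ¬c) → (a ∧ ¬c)), w0
2. ◇□(a ∧ ¬c), w0
3. ¬(a ∧ ¬c), w0
4. c, w0
5. □(a ∧ ¬c), w1
6. a ∧ ¬c, w0
7. a, w0
8. ¬c, w0
Accessibility: w0Rw0, w0Rw1, w1Rw0, w1Rw1
Branch closes: c and ¬c both at w0.
(One branch shown.) All branches close.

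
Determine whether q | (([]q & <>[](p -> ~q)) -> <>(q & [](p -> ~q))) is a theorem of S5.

Tableau for the negation ~(q | (([]q & <>[](p -> ~q)) -> <>(q & [](p -> ~q)))):
1. ~(q | (([]q & <>[](p -> ~q)) -> <>(q & [](p -> ~q)))), 0
2. ~q, 0
3. ~(([]q & <>[](p -> ~q)) -> <>(q & [](p -> ~q))), 0
4. []q & <>[](p -> ~q), 0
5. ~<>(q & [](p -> ~q)), 0
6. []q, 0
7. <>[](p -> ~q), 0
8. ~(q & [](p -> ~q)), 0
9. q, 0
Accessibility: 0R0
Branch closes: q and ~q both at 0.
Every branch of the negation's tableau closes; the branch above is one of them.

Valid in S5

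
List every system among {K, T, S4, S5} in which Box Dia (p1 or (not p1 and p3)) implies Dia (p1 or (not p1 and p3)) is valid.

T, S4, S5

T-tableau for the negation not (Box Dia (p1 or (not p1 and p3)) implies Dia (p1 or (not p1 and p3))):
1. not (Box Dia (p1 or (not p1 and p3)) implies Dia (p1 or (not p1 and p3))), 0
2. Box Dia (p1 or (not p1 and p3)), 0
3. not Dia (p1 or (not p1 and p3)), 0
4. Dia (p1 or (not p1 and p3)), 0
5. not (p1 or (not p1 and p3)), 0
6. not p1, 0
7. not (not p1 and p3), 0
8. not p3, 0
9. p1 or (not p1 and p3), 1
10. Dia (p1 or (not p1 and p3)), 1
11. not (p1 or (not p1 and p3)), 1
12. not p1, 1
13. not (not p1 and p3), 1
14. not p1 and p3, 1
15. p3, 1
16. not p3, 1
Accessibility: 0R0, 0R1, 1R1
Branch closes: p3 and not p3 both at 1.
Every branch closes (one shown): valid in T, hence also in S4, S5 (every theorem of T is a theorem of S4 and S5).
K-tableau for the negation not (Box Dia (p1 or (not p1 and p3)) implies Dia (p1 or (not p1 and p3))):
1. not (Box Dia (p1 or (not p1 and p3)) implies Dia (p1 or (not p1 and p3))), 0
2. Box Dia (p1 or (not p1 and p3)), 0
3. not Dia (p1 or (not p1 and p3)), 0
Complete open branch: countermodel on a K-frame, so not valid in K.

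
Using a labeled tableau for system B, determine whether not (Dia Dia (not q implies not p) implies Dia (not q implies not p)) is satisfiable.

1. not (Dia Dia (not q implies not p) implies Dia (not q implies not p)), u
2. Dia Dia (not q implies not p), u
3. not Dia (not q implies not p), u
4. not (not q implies not p), u
5. not q, u
6. p, u
7. Dia (not q implies not p), v
8. not (not q implies not p), v
9. not q, v
10. p, v
11. not q implies not p, w
12. not p, w
Accessibility: uRu, uRv, vRu, vRv, vRw, wRv, wRw

Satisfiable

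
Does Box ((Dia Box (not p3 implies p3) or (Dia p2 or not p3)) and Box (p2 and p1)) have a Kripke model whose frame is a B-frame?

1. Box ((Dia Box (not p3 implies p3) or (Dia p2 or not p3)) and Box (p2 and p1)), 0
2. (Dia Box (not p3 implies p3) or (Dia p2 or not p3)) and Box (p2 and p1), 0   [Box-rule on 1 via 0R0]
3. Dia Box (not p3 implies p3) or (Dia p2 or not p3), 0   [and-rule on 2]
4. Box (p2 and p1), 0   [and-rule on 2]
5. p2 and p1, 0   [Box-rule on 4 via 0R0]
6. p2, 0   [and-rule on 5]
7. p1, 0   [and-rule on 5]
8. Dia p2 or not p3, 0   [or-rule on 3 (branches; this branch)]
9. not p3, 0   [or-rule on 8 (branches; this branch)]
Accessibility: 0R0

Satisfiable (open branch found)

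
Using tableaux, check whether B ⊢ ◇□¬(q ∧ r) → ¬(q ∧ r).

Tableau for the negation ¬(◇□¬(q ∧ r) → ¬(q ∧ r)):
1. ¬(◇□¬(q ∧ r) → ¬(q ∧ r)), w0
2. ◇□¬(q ∧ r), w0   [¬→-rule on 1]
3. q ∧ r, w0   [¬→-rule on 1]
4. q, w0   [∧-rule on 3]
5. r, w0   [∧-rule on 3]
6. □¬(q ∧ r), w1   [◇-rule on 2: fresh world w1, w0Rw1]
7. ¬(q ∧ r), w0   [□-rule on 6 via w1Rw0]
8. ¬(q ∧ r), w1   [□-rule on 6 via w1Rw1]
9. ¬r, w0   [¬∧-rule on 7 (branches; this branch)]
Accessibility: w0Rw0, w0Rw1, w1Rw0, w1Rw1
Branch closes: r and ¬r both at w0.
All branches of the negation close; one closing branch shown above.

Yes, valid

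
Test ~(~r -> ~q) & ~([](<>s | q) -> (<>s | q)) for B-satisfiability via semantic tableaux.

1. ~(~r -> ~q) & ~([](<>s | q) -> (<>s | q)), 0
2. ~(~r -> ~q), 0
3. ~([](<>s | q) -> (<>s | q)), 0
4. ~r, 0
5. q, 0
6. [](<>s | q), 0
7. ~(<>s | q), 0
8. ~<>s, 0
9. ~q, 0
Accessibility: 0R0
Branch closes: q and ~q both at 0.
Every branch closes; the branch above is one of them.

Unsatisfiable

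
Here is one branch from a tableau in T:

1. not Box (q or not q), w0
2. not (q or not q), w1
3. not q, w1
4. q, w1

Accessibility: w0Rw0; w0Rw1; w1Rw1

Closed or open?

Both q and not q appear at w1.

Yes, closed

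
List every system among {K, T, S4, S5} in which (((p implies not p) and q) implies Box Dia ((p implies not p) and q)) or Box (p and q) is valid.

S5

S4-tableau for the negation not ((((p implies not p) and q) implies Box Dia ((p implies not p) and q)) or Box (p and q)):
1. not ((((p implies not p) and q) implies Box Dia ((p implies not p) and q)) or Box (p and q)), 0
2. not (((p implies not p) and q) implies Box Dia ((p implies not p) and q)), 0
3. not Box (p and q), 0
4. (p implies not p) and q, 0
5. not Box Dia ((p implies not p) and q), 0
6. p implies not p, 0
7. q, 0
8. not p, 0
9. not (p and q), 1
10. not q, 1
11. not Dia ((p implies not p) and q), 2
12. not ((p implies not p) and q), 2
13. not q, 2
Accessibility: 0R0, 0R1, 0R2, 1R1, 2R2
Complete open branch: countermodel on an S4-frame, so not valid in S4, nor in K, T (the same frame is also a K-frame and a T-frame).
S5-tableau for the negation not ((((p implies not p) and q) implies Box Dia ((p implies not p) and q)) or Box (p and q)):
1. not ((((p implies not p) and q) implies Box Dia ((p implies not p) and q)) or Box (p and q)), 0
2. not (((p implies not p) and q) implies Box Dia ((p implies not p) and q)), 0
3. not Box (p and q), 0
4. (p implies not p) and q, 0
5. not Box Dia ((p implies not p) and q), 0
6. p implies not p, 0
7. q, 0
8. not p, 0
9. not (p and q), 1
10. not q, 1
11. not Dia ((p implies not p) and q), 2
12. not ((p implies not p) and q), 0
13. not ((p implies not p) and q), 1
14. not ((p implies not p) and q), 2
15. not (p implies not p), 0
16. p, 0
Accessibility: 0R0, 0R1, 0R2, 1R0, 1R1, 1R2, 2R0, 2R1, 2R2
Branch closes: p and not p both at 0.
Every branch closes (one shown): valid in S5.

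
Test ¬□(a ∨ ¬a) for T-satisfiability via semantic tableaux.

Unsatisfiable (every branch closes)

1. ¬□(a ∨ ¬a), u
2. ¬(a ∨ ¬a), v
3. ¬a, v
4. a, v
Accessibility: uRu, uRv, vRv
Branch closes: a and ¬a both at v.
All branches of the tableau close; one closing branch shown above.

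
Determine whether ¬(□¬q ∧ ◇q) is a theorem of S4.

Tableau for the negation □¬q ∧ ◇q:
1. □¬q ∧ ◇q, 0
2. □¬q, 0
3. ◇q, 0
4. ¬q, 0
5. q, 1
6. ¬q, 1
Accessibility: 0R0, 0R1, 1R1
Branch closes: q and ¬q both at 1.
All branches of the negation close; one closing branch shown above.

Yes, valid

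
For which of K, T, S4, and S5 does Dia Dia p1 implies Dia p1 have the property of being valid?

S4, S5

S4-tableau for the negation not (Dia Dia p1 implies Dia p1):
1. not (Dia Dia p1 implies Dia p1), u
2. Dia Dia p1, u   [neg-implies-rule on 1]
3. not Dia p1, u   [neg-implies-rule on 1]
4. not p1, u   [neg-Dia-rule on 3 via uRu]
5. Dia p1, v   [Dia-rule on 2: fresh world v, uRv]
6. not p1, v   [neg-Dia-rule on 3 via uRv]
7. p1, w   [Dia-rule on 5: fresh world w, vRw]
8. not p1, w   [neg-Dia-rule on 3 via uRw]
Accessibility: uRu, uRv, uRw, vRv, vRw, wRw
Branch closes: p1 and not p1 both at w.
Every branch closes (one shown): valid in S4, hence also in S5 (every theorem of S4 is a theorem of S5).
T-tableau for the negation not (Dia Dia p1 implies Dia p1):
1. not (Dia Dia p1 implies Dia p1), u
2. Dia Dia p1, u   [neg-implies-rule on 1]
3. not Dia p1, u   [neg-implies-rule on 1]
4. not p1, u   [neg-Dia-rule on 3 via uRu]
5. Dia p1, v   [Dia-rule on 2: fresh world v, uRv]
6. not p1, v   [neg-Dia-rule on 3 via uRv]
7. p1, w   [Dia-rule on 5: fresh world w, vRw]
Accessibility: uRu, uRv, vRv, vRw, wRw
Complete open branch: countermodel on a T-frame, so not valid in T, nor in K (the same frame is also a K-frame).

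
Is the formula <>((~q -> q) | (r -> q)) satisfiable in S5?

1. <>((~q -> q) | (r -> q)), w0
2. (~q -> q) | (r -> q), w1
3. r -> q, w1
4. q, w1
Accessibility: w0Rw0, w0Rw1, w1Rw0, w1Rw1

Yes, satisfiable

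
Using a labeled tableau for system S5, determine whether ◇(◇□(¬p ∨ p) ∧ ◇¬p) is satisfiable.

Yes, satisfiable

1. ◇(◇□(¬p ∨ p) ∧ ◇¬p), w0
2. ◇□(¬p ∨ p) ∧ ◇¬p, w1
3. ◇□(¬p ∨ p), w1
4. ◇¬p, w1
5. □(¬p ∨ p), w2
6. ¬p ∨ p, w0
7. ¬p ∨ p, w1
8. ¬p ∨ p, w2
9. p, w0
10. p, w1
11. p, w2
12. ¬p, w3
13. ¬p ∨ p, w3
Accessibility: w0Rw0, w0Rw1, w0Rw2, w0Rw3, w1Rw0, w1Rw1, w1Rw2, w1Rw3, w2Rw0, w2Rw1, w2Rw2, w2Rw3, w3Rw0, w3Rw1, w3Rw2, w3Rw3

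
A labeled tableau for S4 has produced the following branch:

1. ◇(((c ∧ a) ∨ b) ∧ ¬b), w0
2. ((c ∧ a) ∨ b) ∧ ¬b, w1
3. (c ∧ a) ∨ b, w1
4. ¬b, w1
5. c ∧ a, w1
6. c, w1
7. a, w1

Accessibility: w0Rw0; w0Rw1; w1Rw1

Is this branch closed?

Open

No atom appears with both signs at the same world.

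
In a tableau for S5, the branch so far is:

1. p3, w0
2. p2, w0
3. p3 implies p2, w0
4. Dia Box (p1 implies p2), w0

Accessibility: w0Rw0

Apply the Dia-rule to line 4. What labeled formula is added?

a fresh world w1 with w0Rw1, and Box (p1 implies p2) at w1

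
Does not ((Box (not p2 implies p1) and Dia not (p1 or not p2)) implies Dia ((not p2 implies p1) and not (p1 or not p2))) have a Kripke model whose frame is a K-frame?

1. not ((Box (not p2 implies p1) and Dia not (p1 or not p2)) implies Dia ((not p2 implies p1) and not (p1 or not p2))), u
2. Box (not p2 implies p1) and Dia not (p1 or not p2), u
3. not Dia ((not p2 implies p1) and not (p1 or not p2)), u
4. Box (not p2 implies p1), u
5. Dia not (p1 or not p2), u
6. not (p1 or not p2), v
7. not p1, v
8. p2, v
9. not ((not p2 implies p1) and not (p1 or not p2)), v
10. not p2 implies p1, v
11. p1 or not p2, v
12. not p2, v
Accessibility: uRv
Branch closes: p2 and not p2 both at v.
All branches of the tableau close; one closing branch shown above.

No, unsatisfiable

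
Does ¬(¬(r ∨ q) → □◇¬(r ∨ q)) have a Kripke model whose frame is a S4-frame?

1. ¬(¬(r ∨ q) → □◇¬(r ∨ q)), w0
2. ¬(r ∨ q), w0   [¬→-rule on 1]
3. ¬□◇¬(r ∨ q), w0   [¬→-rule on 1]
4. ¬r, w0   [¬∨-rule on 2]
5. ¬q, w0   [¬∨-rule on 2]
6. ¬◇¬(r ∨ q), w1   [¬□-rule on 3: fresh world w1, w0Rw1]
7. r ∨ q, w1   [¬◇-rule on 6 via w1Rw1]
8. q, w1   [∨-rule on 7 (branches; this branch)]
Accessibility: w0Rw0, w0Rw1, w1Rw1

Yes, satisfiable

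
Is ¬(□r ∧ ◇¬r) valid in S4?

Tableau for the negation □r ∧ ◇¬r:
1. □r ∧ ◇¬r, 0
2. □r, 0   [∧-rule on 1]
3. ◇¬r, 0   [∧-rule on 1]
4. r, 0   [□-rule on 2 via 0R0]
5. ¬r, 1   [◇-rule on 3: fresh world 1, 0R1]
6. r, 1   [□-rule on 2 via 0R1]
Accessibility: 0R0, 0R1, 1R1
Branch closes: r and ¬r both at 1.
All branches of the negation close; one closing branch shown above.

Valid in S4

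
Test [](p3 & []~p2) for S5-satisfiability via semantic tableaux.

Satisfiable (open branch found)

1. [](p3 & []~p2), u
2. p3 & []~p2, u
3. p3, u
4. []~p2, u
5. ~p2, u
Accessibility: uRu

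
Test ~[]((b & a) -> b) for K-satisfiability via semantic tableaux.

1. ~[]((b & a) -> b), 0
2. ~((b & a) -> b), 1   [~[]-rule on 1: fresh world 1, 0R1]
3. b & a, 1   [~->-rule on 2]
4. ~b, 1   [~->-rule on 2]
5. b, 1   [&-rule on 3]
6. a, 1   [&-rule on 3]
Accessibility: 0R1
Branch closes: b and ~b both at 1.
(One branch shown.) All branches close.

No, unsatisfiable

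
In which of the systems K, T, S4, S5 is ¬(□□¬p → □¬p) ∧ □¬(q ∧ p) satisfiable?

K

T-tableau for the formula:
1. ¬(□□¬p → □¬p) ∧ □¬(q ∧ p), 0
2. ¬(□□¬p → □¬p), 0   [∧-rule on 1]
3. □¬(q ∧ p), 0   [∧-rule on 1]
4. □□¬p, 0   [¬→-rule on 2]
5. ¬□¬p, 0   [¬→-rule on 2]
6. ¬(q ∧ p), 0   [□-rule on 3 via 0R0]
7. □¬p, 0   [□-rule on 4 via 0R0]
8. ¬p, 0   [□-rule on 7 via 0R0]
9. p, 1   [¬□-rule on 5: fresh world 1, 0R1]
10. ¬(q ∧ p), 1   [□-rule on 3 via 0R1]
11. □¬p, 1   [□-rule on 4 via 0R1]
12. ¬p, 1   [□-rule on 7 via 0R1]
Accessibility: 0R0, 0R1, 1R1
Branch closes: p and ¬p both at 1.
Every branch closes (one shown): unsatisfiable in T, hence also in S4, S5 (every S4/S5-frame is a T-frame).
K-tableau for the formula:
1. ¬(□□¬p → □¬p) ∧ □¬(q ∧ p), 0
2. ¬(□□¬p → □¬p), 0   [∧-rule on 1]
3. □¬(q ∧ p), 0   [∧-rule on 1]
4. □□¬p, 0   [¬→-rule on 2]
5. ¬□¬p, 0   [¬→-rule on 2]
6. p, 1   [¬□-rule on 5: fresh world 1, 0R1]
7. ¬(q ∧ p), 1   [□-rule on 3 via 0R1]
8. □¬p, 1   [□-rule on 4 via 0R1]
9. ¬q, 1   [¬∧-rule on 7 (branches; this branch)]
Accessibility: 0R1
Complete open branch: satisfiable in K.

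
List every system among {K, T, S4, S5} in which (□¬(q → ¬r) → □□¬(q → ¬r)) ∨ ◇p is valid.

S4, S5

S4-tableau for the negation ¬((□¬(q → ¬r) → □□¬(q → ¬r)) ∨ ◇p):
1. ¬((□¬(q → ¬r) → □□¬(q → ¬r)) ∨ ◇p), 0
2. ¬(□¬(q → ¬r) → □□¬(q → ¬r)), 0
3. ¬◇p, 0
4. □¬(q → ¬r), 0
5. ¬□□¬(q → ¬r), 0
6. ¬p, 0
7. ¬(q → ¬r), 0
8. q, 0
9. r, 0
10. ¬□¬(q → ¬r), 1
11. ¬p, 1
12. ¬(q → ¬r), 1
13. q, 1
14. r, 1
15. q → ¬r, 2
16. ¬p, 2
17. ¬(q → ¬r), 2
18. q, 2
19. r, 2
20. ¬r, 2
Accessibility: 0R0, 0R1, 0R2, 1R1, 1R2, 2R2
Branch closes: r and ¬r both at 2.
Every branch closes (one shown): valid in S4, hence also in S5 (every theorem of S4 is a theorem of S5).
T-tableau for the negation ¬((□¬(q → ¬r) → □□¬(q → ¬r)) ∨ ◇p):
1. ¬((□¬(q → ¬r) → □□¬(q → ¬r)) ∨ ◇p), 0
2. ¬(□¬(q → ¬r) → □□¬(q → ¬r)), 0
3. ¬◇p, 0
4. □¬(q → ¬r), 0
5. ¬□□¬(q → ¬r), 0
6. ¬p, 0
7. ¬(q → ¬r), 0
8. q, 0
9. r, 0
10. ¬□¬(q → ¬r), 1
11. ¬p, 1
12. ¬(q → ¬r), 1
13. q, 1
14. r, 1
15. q → ¬r, 2
16. ¬r, 2
Accessibility: 0R0, 0R1, 1R1, 1R2, 2R2
Complete open branch: countermodel on a T-frame, so not valid in T, nor in K (the same frame is also a K-frame).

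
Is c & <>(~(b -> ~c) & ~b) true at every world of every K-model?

Invalid (countermodel exists)

Tableau for the negation ~(c & <>(~(b -> ~c) & ~b)):
1. ~(c & <>(~(b -> ~c) & ~b)), w0
2. ~<>(~(b -> ~c) & ~b), w0   [~&-rule on 1 (branches; this branch)]
The negation has an open branch (countermodel exists).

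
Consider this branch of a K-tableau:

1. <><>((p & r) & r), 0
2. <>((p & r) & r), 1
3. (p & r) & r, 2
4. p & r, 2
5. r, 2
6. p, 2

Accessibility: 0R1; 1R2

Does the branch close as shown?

No world carries both an atom and its negation.

Not closed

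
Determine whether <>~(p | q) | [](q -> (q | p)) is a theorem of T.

Tableau for the negation ~(<>~(p | q) | [](q -> (q | p))):
1. ~(<>~(p | q) | [](q -> (q | p))), 0
2. ~<>~(p | q), 0
3. ~[](q -> (q | p)), 0
4. p | q, 0
5. q, 0
6. ~(q -> (q | p)), 1
7. q, 1
8. ~(q | p), 1
9. ~q, 1
10. ~p, 1
Accessibility: 0R0, 0R1, 1R1
Branch closes: q and ~q both at 1.
All branches of the negation close; one closing branch shown above.

Yes, valid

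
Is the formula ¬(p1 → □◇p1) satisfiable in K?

1. ¬(p1 → □◇p1), u
2. p1, u   [¬→-rule on 1]
3. ¬□◇p1, u   [¬→-rule on 1]
4. ¬◇p1, v   [¬□-rule on 3: fresh world v, uRv]
Accessibility: uRv

Yes, satisfiable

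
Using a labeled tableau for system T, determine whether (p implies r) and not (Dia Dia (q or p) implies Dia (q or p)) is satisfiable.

Satisfiable

1. (p implies r) and not (Dia Dia (q or p) implies Dia (q or p)), w0
2. p implies r, w0
3. not (Dia Dia (q or p) implies Dia (q or p)), w0
4. Dia Dia (q or p), w0
5. not Dia (q or p), w0
6. not (q or p), w0
7. not q, w0
8. not p, w0
9. r, w0
10. Dia (q or p), w1
11. not (q or p), w1
12. not q, w1
13. not p, w1
14. q or p, w2
15. p, w2
Accessibility: w0Rw0, w0Rw1, w1Rw1, w1Rw2, w2Rw2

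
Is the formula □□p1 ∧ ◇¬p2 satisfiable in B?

Satisfiable (open branch found)

1. □□p1 ∧ ◇¬p2, w0
2. □□p1, w0
3. ◇¬p2, w0
4. □p1, w0
5. p1, w0
6. ¬p2, w1
7. □p1, w1
8. p1, w1
Accessibility: w0Rw0, w0Rw1, w1Rw0, w1Rw1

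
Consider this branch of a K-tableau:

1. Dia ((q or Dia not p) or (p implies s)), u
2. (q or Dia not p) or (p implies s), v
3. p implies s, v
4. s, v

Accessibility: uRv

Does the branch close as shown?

Open

No atom appears with both signs at the same world.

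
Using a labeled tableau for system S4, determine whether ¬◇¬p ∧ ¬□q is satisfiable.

Satisfiable (open branch found)

1. ¬◇¬p ∧ ¬□q, w0
2. ¬◇¬p, w0
3. ¬□q, w0
4. p, w0
5. ¬q, w1
6. p, w1
Accessibility: w0Rw0, w0Rw1, w1Rw1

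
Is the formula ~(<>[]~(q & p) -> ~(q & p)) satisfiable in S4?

1. ~(<>[]~(q & p) -> ~(q & p)), 0
2. <>[]~(q & p), 0   [~->-rule on 1]
3. q & p, 0   [~->-rule on 1]
4. q, 0   [&-rule on 3]
5. p, 0   [&-rule on 3]
6. []~(q & p), 1   [<>-rule on 2: fresh world 1, 0R1]
7. ~(q & p), 1   [[]-rule on 6 via 1R1]
8. ~p, 1   [~&-rule on 7 (branches; this branch)]
Accessibility: 0R0, 0R1, 1R1

Satisfiable (open branch found)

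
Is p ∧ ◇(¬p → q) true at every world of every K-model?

Tableau for the negation ¬(p ∧ ◇(¬p → q)):
1. ¬(p ∧ ◇(¬p → q)), u
2. ¬◇(¬p → q), u   [¬∧-rule on 1 (branches; this branch)]
The negation has an open branch (countermodel exists).

Invalid (countermodel exists)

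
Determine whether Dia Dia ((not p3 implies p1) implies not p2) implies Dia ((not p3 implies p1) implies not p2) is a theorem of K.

No, not valid

Tableau for the negation not (Dia Dia ((not p3 implies p1) implies not p2) implies Dia ((not p3 implies p1) implies not p2)):
1. not (Dia Dia ((not p3 implies p1) implies not p2) implies Dia ((not p3 implies p1) implies not p2)), u
2. Dia Dia ((not p3 implies p1) implies not p2), u   [neg-implies-rule on 1]
3. not Dia ((not p3 implies p1) implies not p2), u   [neg-implies-rule on 1]
4. Dia ((not p3 implies p1) implies not p2), v   [Dia-rule on 2: fresh world v, uRv]
5. not ((not p3 implies p1) implies not p2), v   [neg-Dia-rule on 3 via uRv]
6. not p3 implies p1, v   [neg-implies-rule on 5]
7. p2, v   [neg-implies-rule on 5]
8. p1, v   [implies-rule on 6 (branches; this branch)]
9. (not p3 implies p1) implies not p2, w   [Dia-rule on 4: fresh world w, vRw]
10. not p2, w   [implies-rule on 9 (branches; this branch)]
Accessibility: uRv, vRw
The negation has an open branch (countermodel exists).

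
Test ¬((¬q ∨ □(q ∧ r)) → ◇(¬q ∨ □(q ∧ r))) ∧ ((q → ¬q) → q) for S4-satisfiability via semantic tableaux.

Unsatisfiable

1. ¬((¬q ∨ □(q ∧ r)) → ◇(¬q ∨ □(q ∧ r))) ∧ ((q → ¬q) → q), w0
2. ¬((¬q ∨ □(q ∧ r)) → ◇(¬q ∨ □(q ∧ r))), w0
3. (q → ¬q) → q, w0
4. ¬q ∨ □(q ∧ r), w0
5. ¬◇(¬q ∨ □(q ∧ r)), w0
6. ¬(¬q ∨ □(q ∧ r)), w0
7. q, w0
8. ¬□(q ∧ r), w0
9. ¬(q → ¬q), w0
10. □(q ∧ r), w0
11. q ∧ r, w0
12. r, w0
13. ¬(q ∧ r), w1
14. ¬(¬q ∨ □(q ∧ r)), w1
15. q, w1
16. ¬□(q ∧ r), w1
17. q ∧ r, w1
18. r, w1
19. ¬r, w1
Accessibility: w0Rw0, w0Rw1, w1Rw1
Branch closes: r and ¬r both at w1.
All branches of the tableau close; one closing branch shown above.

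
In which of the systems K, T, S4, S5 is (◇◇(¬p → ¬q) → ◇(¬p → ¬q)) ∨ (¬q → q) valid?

T, S4, S5

T-tableau for the negation ¬((◇◇(¬p → ¬q) → ◇(¬p → ¬q)) ∨ (¬q → q)):
1. ¬((◇◇(¬p → ¬q) → ◇(¬p → ¬q)) ∨ (¬q → q)), u
2. ¬(◇◇(¬p → ¬q) → ◇(¬p → ¬q)), u   [¬∨-rule on 1]
3. ¬(¬q → q), u   [¬∨-rule on 1]
4. ◇◇(¬p → ¬q), u   [¬→-rule on 2]
5. ¬◇(¬p → ¬q), u   [¬→-rule on 2]
6. ¬q, u   [¬→-rule on 3]
7. ¬(¬p → ¬q), u   [¬◇-rule on 5 via uRu]
8. ¬p, u   [¬→-rule on 7]
9. q, u   [¬→-rule on 7]
Accessibility: uRu
Branch closes: q and ¬q both at u.
Every branch closes (one shown): valid in T, hence also in S4, S5 (every theorem of T is a theorem of S4 and S5).
K-tableau for the negation ¬((◇◇(¬p → ¬q) → ◇(¬p → ¬q)) ∨ (¬q → q)):
1. ¬((◇◇(¬p → ¬q) → ◇(¬p → ¬q)) ∨ (¬q → q)), u
2. ¬(◇◇(¬p → ¬q) → ◇(¬p → ¬q)), u   [¬∨-rule on 1]
3. ¬(¬q → q), u   [¬∨-rule on 1]
4. ◇◇(¬p → ¬q), u   [¬→-rule on 2]
5. ¬◇(¬p → ¬q), u   [¬→-rule on 2]
6. ¬q, u   [¬→-rule on 3]
7. ◇(¬p → ¬q), v   [◇-rule on 4: fresh world v, uRv]
8. ¬(¬p → ¬q), v   [¬◇-rule on 5 via uRv]
9. ¬p, v   [¬→-rule on 8]
10. q, v   [¬→-rule on 8]
11. ¬p → ¬q, w   [◇-rule on 7: fresh world w, vRw]
12. ¬q, w   [→-rule on 11 (branches; this branch)]
Accessibility: uRv, vRw
Complete open branch: countermodel on a K-frame, so not valid in K.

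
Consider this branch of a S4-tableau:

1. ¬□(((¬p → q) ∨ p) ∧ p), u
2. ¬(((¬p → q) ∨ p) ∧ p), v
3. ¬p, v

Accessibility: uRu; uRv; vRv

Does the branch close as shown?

No, open

No atom appears with both signs at the same world.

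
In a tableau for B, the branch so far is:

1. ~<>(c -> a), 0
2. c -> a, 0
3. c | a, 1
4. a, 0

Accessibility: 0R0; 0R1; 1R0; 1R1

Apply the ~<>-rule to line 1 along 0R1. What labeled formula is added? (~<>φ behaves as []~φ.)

~<>φ behaves as []~φ: propagate the negated body to each accessible world.

~(c -> a), 1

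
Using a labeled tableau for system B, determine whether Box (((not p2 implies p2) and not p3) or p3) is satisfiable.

1. Box (((not p2 implies p2) and not p3) or p3), 0
2. ((not p2 implies p2) and not p3) or p3, 0
3. p3, 0
Accessibility: 0R0

Yes, satisfiable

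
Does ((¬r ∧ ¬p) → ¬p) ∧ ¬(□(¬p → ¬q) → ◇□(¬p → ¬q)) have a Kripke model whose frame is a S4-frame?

Unsatisfiable (every branch closes)

1. ((¬r ∧ ¬p) → ¬p) ∧ ¬(□(¬p → ¬q) → ◇□(¬p → ¬q)), u
2. (¬r ∧ ¬p) → ¬p, u
3. ¬(□(¬p → ¬q) → ◇□(¬p → ¬q)), u
4. □(¬p → ¬q), u
5. ¬◇□(¬p → ¬q), u
6. ¬p → ¬q, u
7. ¬□(¬p → ¬q), u
8. ¬(¬r ∧ ¬p), u
9. ¬q, u
10. p, u
11. ¬(¬p → ¬q), v
12. ¬p, v
13. q, v
14. ¬p → ¬q, v
15. ¬□(¬p → ¬q), v
16. ¬q, v
Accessibility: uRu, uRv, vRv
Branch closes: q and ¬q both at v.
All branches of the tableau close; one closing branch shown above.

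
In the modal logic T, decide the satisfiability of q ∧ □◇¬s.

Yes, satisfiable

1. q ∧ □◇¬s, 0
2. q, 0
3. □◇¬s, 0
4. ◇¬s, 0
5. ¬s, 1
6. ◇¬s, 1
7. ¬s, 2
Accessibility: 0R0, 0R1, 1R1, 1R2, 2R2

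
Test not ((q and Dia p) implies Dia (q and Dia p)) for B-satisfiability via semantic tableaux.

1. not ((q and Dia p) implies Dia (q and Dia p)), w0
2. q and Dia p, w0
3. not Dia (q and Dia p), w0
4. q, w0
5. Dia p, w0
6. not (q and Dia p), w0
7. not Dia p, w0
8. not p, w0
9. p, w1
10. not (q and Dia p), w1
11. not p, w1
Accessibility: w0Rw0, w0Rw1, w1Rw0, w1Rw1
Branch closes: p and not p both at w1.
Every branch closes; the branch above is one of them.

Unsatisfiable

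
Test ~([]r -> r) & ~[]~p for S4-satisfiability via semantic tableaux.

Unsatisfiable (every branch closes)

1. ~([]r -> r) & ~[]~p, u
2. ~([]r -> r), u   [&-rule on 1]
3. ~[]~p, u   [&-rule on 1]
4. []r, u   [~->-rule on 2]
5. ~r, u   [~->-rule on 2]
6. r, u   [[]-rule on 4 via uRu]
Accessibility: uRu
Branch closes: r and ~r both at u.
All branches of the tableau close; one closing branch shown above.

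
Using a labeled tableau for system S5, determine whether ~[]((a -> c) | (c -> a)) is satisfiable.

1. ~[]((a -> c) | (c -> a)), 0
2. ~((a -> c) | (c -> a)), 1
3. ~(a -> c), 1
4. ~(c -> a), 1
5. a, 1
6. ~c, 1
7. c, 1
8. ~a, 1
Accessibility: 0R0, 0R1, 1R0, 1R1
Branch closes: c and ~c both at 1.
All branches of the tableau close; one closing branch shown above.

Unsatisfiable (every branch closes)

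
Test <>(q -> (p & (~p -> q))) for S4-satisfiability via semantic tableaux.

Satisfiable

1. <>(q -> (p & (~p -> q))), 0
2. q -> (p & (~p -> q)), 1
3. p & (~p -> q), 1
4. p, 1
5. ~p -> q, 1
6. q, 1
Accessibility: 0R0, 0R1, 1R1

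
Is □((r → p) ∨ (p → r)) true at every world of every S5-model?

Valid

Tableau for the negation ¬□((r → p) ∨ (p → r)):
1. ¬□((r → p) ∨ (p → r)), u
2. ¬((r → p) ∨ (p → r)), v
3. ¬(r → p), v
4. ¬(p → r), v
5. r, v
6. ¬p, v
7. p, v
8. ¬r, v
Accessibility: uRu, uRv, vRu, vRv
Branch closes: p and ¬p both at v.
All branches of the negation close; one closing branch shown above.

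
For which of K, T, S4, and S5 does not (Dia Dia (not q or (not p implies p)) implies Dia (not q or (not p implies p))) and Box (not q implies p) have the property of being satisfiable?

K, T

T-tableau for the formula:
1. not (Dia Dia (not q or (not p implies p)) implies Dia (not q or (not p implies p))) and Box (not q implies p), w0
2. not (Dia Dia (not q or (not p implies p)) implies Dia (not q or (not p implies p))), w0
3. Box (not q implies p), w0
4. Dia Dia (not q or (not p implies p)), w0
5. not Dia (not q or (not p implies p)), w0
6. not q implies p, w0
7. not (not q or (not p implies p)), w0
8. q, w0
9. not (not p implies p), w0
10. not p, w0
11. Dia (not q or (not p implies p)), w1
12. not q implies p, w1
13. not (not q or (not p implies p)), w1
14. q, w1
15. not (not p implies p), w1
16. not p, w1
17. not q or (not p implies p), w2
18. not p implies p, w2
19. p, w2
Accessibility: w0Rw0, w0Rw1, w1Rw1, w1Rw2, w2Rw2
Complete open branch: satisfiable in T, hence also in K (this T-model is also a K-model).
S4-tableau for the formula:
1. not (Dia Dia (not q or (not p implies p)) implies Dia (not q or (not p implies p))) and Box (not q implies p), w0
2. not (Dia Dia (not q or (not p implies p)) implies Dia (not q or (not p implies p))), w0
3. Box (not q implies p), w0
4. Dia Dia (not q or (not p implies p)), w0
5. not Dia (not q or (not p implies p)), w0
6. not q implies p, w0
7. not (not q or (not p implies p)), w0
8. q, w0
9. not (not p implies p), w0
10. not p, w0
11. Dia (not q or (not p implies p)), w1
12. not q implies p, w1
13. not (not q or (not p implies p)), w1
14. q, w1
15. not (not p implies p), w1
16. not p, w1
17. not q or (not p implies p), w2
18. not q implies p, w2
19. not (not q or (not p implies p)), w2
20. q, w2
21. not (not p implies p), w2
22. not p, w2
23. not p implies p, w2
24. p, w2
Accessibility: w0Rw0, w0Rw1, w0Rw2, w1Rw1, w1Rw2, w2Rw2
Branch closes: p and not p both at w2.
Every branch closes (one shown): unsatisfiable in S4, hence also in S5 (every S5-frame is an S4-frame).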